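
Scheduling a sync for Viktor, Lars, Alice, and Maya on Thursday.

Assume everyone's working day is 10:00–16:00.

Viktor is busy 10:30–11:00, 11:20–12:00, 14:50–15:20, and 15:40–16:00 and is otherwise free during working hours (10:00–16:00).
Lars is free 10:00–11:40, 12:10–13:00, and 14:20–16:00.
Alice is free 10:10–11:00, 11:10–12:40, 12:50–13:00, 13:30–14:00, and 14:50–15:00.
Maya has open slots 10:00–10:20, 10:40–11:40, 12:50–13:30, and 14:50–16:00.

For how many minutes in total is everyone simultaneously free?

Viktor free within 10:00–16:00: 10:00–10:30, 11:00–11:20, 12:00–14:50, 15:20–15:40.
Viktor ∩ Lars: 10:00–10:30, 11:00–11:20, 12:10–13:00, 14:20–14:50, 15:20–15:40.
Viktor ∩ Lars ∩ Alice: 10:10–10:30, 11:10–11:20, 12:10–12:40, 12:50–13:00.
Viktor ∩ Lars ∩ Alice ∩ Maya: 10:10–10:20, 11:10–11:20, 12:50–13:00.
Total common minutes: 10 + 10 + 10 = 30.

30 minutes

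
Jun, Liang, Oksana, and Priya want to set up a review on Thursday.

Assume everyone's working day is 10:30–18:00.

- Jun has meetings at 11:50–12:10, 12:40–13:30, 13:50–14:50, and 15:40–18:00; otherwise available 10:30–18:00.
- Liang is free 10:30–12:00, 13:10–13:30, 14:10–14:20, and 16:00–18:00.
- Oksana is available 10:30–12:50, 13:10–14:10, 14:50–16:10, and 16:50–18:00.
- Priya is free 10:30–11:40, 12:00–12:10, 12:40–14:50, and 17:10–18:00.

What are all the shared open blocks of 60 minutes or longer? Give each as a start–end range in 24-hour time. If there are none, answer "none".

10:30–11:40

Jun free within 10:30–18:00: 10:30–11:50, 12:10–12:40, 13:30–13:50, 14:50–15:40.
Jun ∩ Liang: 10:30–11:50.
Jun ∩ Liang ∩ Oksana: 10:30–11:50.
Jun ∩ Liang ∩ Oksana ∩ Priya: 10:30–11:40.
Windows ≥ 60 min: 10:30–11:40.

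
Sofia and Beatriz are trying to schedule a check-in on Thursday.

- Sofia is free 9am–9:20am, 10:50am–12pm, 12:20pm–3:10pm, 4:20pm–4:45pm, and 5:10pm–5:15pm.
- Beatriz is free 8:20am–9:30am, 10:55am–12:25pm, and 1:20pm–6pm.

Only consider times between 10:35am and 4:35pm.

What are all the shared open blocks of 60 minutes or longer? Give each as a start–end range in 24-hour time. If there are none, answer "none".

Sofia ∩ Beatriz: 09:00–09:20, 10:55–12:00, 12:20–12:25, 13:20–15:10, 16:20–16:45, 17:10–17:15.
Restricted to 10:35–16:35: 10:55–12:00, 12:20–12:25, 13:20–15:10, 16:20–16:35.
Windows ≥ 60 min: 10:55–12:00, 13:20–15:10.

10:55–12:00, 13:20–15:10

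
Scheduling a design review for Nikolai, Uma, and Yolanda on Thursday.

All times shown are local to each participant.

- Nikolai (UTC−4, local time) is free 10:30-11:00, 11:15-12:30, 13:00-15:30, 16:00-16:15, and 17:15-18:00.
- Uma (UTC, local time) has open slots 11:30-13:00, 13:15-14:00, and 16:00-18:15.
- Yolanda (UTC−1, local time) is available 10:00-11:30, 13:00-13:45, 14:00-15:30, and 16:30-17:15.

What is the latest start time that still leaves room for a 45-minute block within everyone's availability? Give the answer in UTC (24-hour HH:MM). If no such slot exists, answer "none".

Nikolai → UTC: 14:30–15:00, 15:15–16:30, 17:00–19:30, 20:00–20:15, 21:15–22:00.
Uma → UTC: 11:30–13:00, 13:15–14:00, 16:00–18:15.
Yolanda → UTC: 11:00–12:30, 14:00–14:45, 15:00–16:30, 17:30–18:15.
Nikolai ∩ Uma: 16:00–16:30, 17:00–18:15.
Nikolai ∩ Uma ∩ Yolanda: 16:00–16:30, 17:30–18:15.
Windows ≥ 45 min: 17:30–18:15.
Latest start in the last window 17:30–18:15 is 18:15 − 45 min = 17:30.

17:30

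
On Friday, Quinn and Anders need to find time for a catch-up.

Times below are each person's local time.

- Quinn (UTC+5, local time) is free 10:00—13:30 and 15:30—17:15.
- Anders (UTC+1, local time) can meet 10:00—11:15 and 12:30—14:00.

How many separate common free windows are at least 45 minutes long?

Quinn → UTC: 05:00–08:30, 10:30–12:15.
Anders → UTC: 09:00–10:15, 11:30–13:00.
Quinn ∩ Anders: 11:30–12:15.
Windows ≥ 45 min: 11:30–12:15.
That's 1 window.

1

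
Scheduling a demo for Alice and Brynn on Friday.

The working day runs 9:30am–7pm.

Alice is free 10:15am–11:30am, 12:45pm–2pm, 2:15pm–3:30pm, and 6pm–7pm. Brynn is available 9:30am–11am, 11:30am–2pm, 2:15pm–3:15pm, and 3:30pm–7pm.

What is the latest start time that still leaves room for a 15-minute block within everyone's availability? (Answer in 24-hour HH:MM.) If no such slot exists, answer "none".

18:45

Alice ∩ Brynn: 10:15–11:00, 12:45–14:00, 14:15–15:15, 18:00–19:00.
Windows ≥ 15 min: 10:15–11:00, 12:45–14:00, 14:15–15:15, 18:00–19:00.
Latest start in the last window 18:00–19:00 is 19:00 − 15 min = 18:45.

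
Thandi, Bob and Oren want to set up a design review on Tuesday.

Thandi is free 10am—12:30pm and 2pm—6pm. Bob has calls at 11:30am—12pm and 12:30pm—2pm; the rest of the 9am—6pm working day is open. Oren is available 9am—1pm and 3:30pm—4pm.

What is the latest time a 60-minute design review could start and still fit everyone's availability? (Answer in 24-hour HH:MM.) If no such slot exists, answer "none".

10:30

Bob free within 09:00–18:00: 09:00–11:30, 12:00–12:30, 14:00–18:00.
Thandi ∩ Bob: 10:00–11:30, 12:00–12:30, 14:00–18:00.
Thandi ∩ Bob ∩ Oren: 10:00–11:30, 12:00–12:30, 15:30–16:00.
Windows ≥ 60 min: 10:00–11:30.
Latest start in the last window 10:00–11:30 is 11:30 − 60 min = 10:30.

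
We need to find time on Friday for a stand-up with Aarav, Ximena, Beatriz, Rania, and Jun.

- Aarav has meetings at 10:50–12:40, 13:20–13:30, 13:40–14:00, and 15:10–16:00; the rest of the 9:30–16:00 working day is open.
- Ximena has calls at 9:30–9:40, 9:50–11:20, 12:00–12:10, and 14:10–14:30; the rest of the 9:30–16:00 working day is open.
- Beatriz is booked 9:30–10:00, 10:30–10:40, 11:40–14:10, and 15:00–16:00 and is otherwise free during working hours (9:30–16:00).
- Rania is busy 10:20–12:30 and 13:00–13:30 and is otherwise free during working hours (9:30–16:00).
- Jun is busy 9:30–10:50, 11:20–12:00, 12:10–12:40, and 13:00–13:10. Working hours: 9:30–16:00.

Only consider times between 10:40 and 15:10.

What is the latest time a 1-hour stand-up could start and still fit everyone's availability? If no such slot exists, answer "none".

Aarav free within 09:30–16:00: 09:30–10:50, 12:40–13:20, 13:30–13:40, 14:00–15:10.
Ximena free within 09:30–16:00: 09:40–09:50, 11:20–12:00, 12:10–14:10, 14:30–16:00.
Beatriz free within 09:30–16:00: 10:00–10:30, 10:40–11:40, 14:10–15:00.
Rania free within 09:30–16:00: 09:30–10:20, 12:30–13:00, 13:30–16:00.
Jun free within 09:30–16:00: 10:50–11:20, 12:00–12:10, 12:40–13:00, 13:10–16:00.
Aarav ∩ Ximena: 09:40–09:50, 12:40–13:20, 13:30–13:40, 14:00–14:10, 14:30–15:10.
Aarav ∩ Ximena ∩ Beatriz: 14:30–15:00.
Aarav ∩ Ximena ∩ Beatriz ∩ Rania: 14:30–15:00.
Aarav ∩ Ximena ∩ Beatriz ∩ Rania ∩ Jun: 14:30–15:00.
Restricted to 10:40–15:10: 14:30–15:00.
Windows ≥ 60 min: (none).

none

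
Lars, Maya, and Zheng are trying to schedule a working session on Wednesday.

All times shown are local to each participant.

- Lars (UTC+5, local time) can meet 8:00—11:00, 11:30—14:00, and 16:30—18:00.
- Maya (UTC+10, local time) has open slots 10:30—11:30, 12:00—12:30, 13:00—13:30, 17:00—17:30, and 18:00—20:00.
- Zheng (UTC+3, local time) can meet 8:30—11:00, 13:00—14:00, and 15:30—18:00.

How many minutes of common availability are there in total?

Lars → UTC: 03:00–06:00, 06:30–09:00, 11:30–13:00.
Maya → UTC: 00:30–01:30, 02:00–02:30, 03:00–03:30, 07:00–07:30, 08:00–10:00.
Zheng → UTC: 05:30–08:00, 10:00–11:00, 12:30–15:00.
Lars ∩ Maya: 03:00–03:30, 07:00–07:30, 08:00–09:00.
Lars ∩ Maya ∩ Zheng: 07:00–07:30.
Total common minutes: 30.

30 minutes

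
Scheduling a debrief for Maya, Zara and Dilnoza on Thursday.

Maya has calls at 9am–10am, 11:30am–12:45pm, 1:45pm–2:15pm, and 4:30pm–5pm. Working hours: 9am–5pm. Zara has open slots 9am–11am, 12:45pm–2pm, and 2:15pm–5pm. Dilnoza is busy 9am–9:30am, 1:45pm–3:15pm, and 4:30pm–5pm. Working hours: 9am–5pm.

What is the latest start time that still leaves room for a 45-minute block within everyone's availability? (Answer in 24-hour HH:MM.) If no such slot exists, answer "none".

15:45

Maya free within 09:00–17:00: 10:00–11:30, 12:45–13:45, 14:15–16:30.
Dilnoza free within 09:00–17:00: 09:30–13:45, 15:15–16:30.
Maya ∩ Zara: 10:00–11:00, 12:45–13:45, 14:15–16:30.
Maya ∩ Zara ∩ Dilnoza: 10:00–11:00, 12:45–13:45, 15:15–16:30.
Windows ≥ 45 min: 10:00–11:00, 12:45–13:45, 15:15–16:30.
Latest start in the last window 15:15–16:30 is 16:30 − 45 min = 15:45.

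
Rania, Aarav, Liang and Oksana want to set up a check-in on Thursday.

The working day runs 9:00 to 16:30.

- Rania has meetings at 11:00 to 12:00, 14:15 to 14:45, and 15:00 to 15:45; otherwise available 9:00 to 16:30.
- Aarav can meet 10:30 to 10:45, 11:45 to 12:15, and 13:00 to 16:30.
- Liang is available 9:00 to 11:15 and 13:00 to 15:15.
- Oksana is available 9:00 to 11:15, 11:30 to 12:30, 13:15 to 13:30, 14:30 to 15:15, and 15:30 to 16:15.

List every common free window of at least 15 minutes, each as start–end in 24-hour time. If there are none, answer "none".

Rania free within 09:00–16:30: 09:00–11:00, 12:00–14:15, 14:45–15:00, 15:45–16:30.
Rania ∩ Aarav: 10:30–10:45, 12:00–12:15, 13:00–14:15, 14:45–15:00, 15:45–16:30.
Rania ∩ Aarav ∩ Liang: 10:30–10:45, 13:00–14:15, 14:45–15:00.
Rania ∩ Aarav ∩ Liang ∩ Oksana: 10:30–10:45, 13:15–13:30, 14:45–15:00.
Windows ≥ 15 min: 10:30–10:45, 13:15–13:30, 14:45–15:00.

10:30–10:45, 13:15–13:30, 14:45–15:00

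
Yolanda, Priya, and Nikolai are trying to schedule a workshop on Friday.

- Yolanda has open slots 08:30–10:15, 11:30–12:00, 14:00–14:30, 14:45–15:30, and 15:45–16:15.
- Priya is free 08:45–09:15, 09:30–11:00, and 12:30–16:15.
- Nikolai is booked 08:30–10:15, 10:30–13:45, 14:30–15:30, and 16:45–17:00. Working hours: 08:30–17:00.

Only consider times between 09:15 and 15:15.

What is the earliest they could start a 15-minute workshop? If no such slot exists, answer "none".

Nikolai free within 08:30–17:00: 10:15–10:30, 13:45–14:30, 15:30–16:45.
Yolanda ∩ Priya: 08:45–09:15, 09:30–10:15, 14:00–14:30, 14:45–15:30, 15:45–16:15.
Yolanda ∩ Priya ∩ Nikolai: 14:00–14:30, 15:45–16:15.
Restricted to 09:15–15:15: 14:00–14:30.
Windows ≥ 15 min: 14:00–14:30.
Earliest such window starts at 14:00.

14:00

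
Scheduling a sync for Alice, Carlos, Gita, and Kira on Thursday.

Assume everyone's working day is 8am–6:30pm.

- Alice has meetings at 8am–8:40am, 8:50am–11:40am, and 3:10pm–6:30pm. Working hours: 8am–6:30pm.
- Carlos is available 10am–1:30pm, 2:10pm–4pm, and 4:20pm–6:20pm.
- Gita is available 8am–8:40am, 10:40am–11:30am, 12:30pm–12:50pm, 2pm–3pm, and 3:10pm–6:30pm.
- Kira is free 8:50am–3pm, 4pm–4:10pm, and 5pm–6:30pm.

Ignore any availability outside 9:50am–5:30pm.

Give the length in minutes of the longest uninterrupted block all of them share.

50 minutes

Alice free within 08:00–18:30: 08:40–08:50, 11:40–15:10.
Alice ∩ Carlos: 11:40–13:30, 14:10–15:10.
Alice ∩ Carlos ∩ Gita: 12:30–12:50, 14:10–15:00.
Alice ∩ Carlos ∩ Gita ∩ Kira: 12:30–12:50, 14:10–15:00.
Restricted to 09:50–17:30: 12:30–12:50, 14:10–15:00.
Common window lengths: 20, 50 min; longest is 50.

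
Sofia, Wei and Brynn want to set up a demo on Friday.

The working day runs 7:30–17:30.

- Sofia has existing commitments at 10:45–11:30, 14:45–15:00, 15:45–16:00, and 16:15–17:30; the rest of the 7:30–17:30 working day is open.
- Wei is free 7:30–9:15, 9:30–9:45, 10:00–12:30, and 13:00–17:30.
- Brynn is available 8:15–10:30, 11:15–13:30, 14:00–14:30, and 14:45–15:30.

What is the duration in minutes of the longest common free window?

Sofia free within 07:30–17:30: 07:30–10:45, 11:30–14:45, 15:00–15:45, 16:00–16:15.
Sofia ∩ Wei: 07:30–09:15, 09:30–09:45, 10:00–10:45, 11:30–12:30, 13:00–14:45, 15:00–15:45, 16:00–16:15.
Sofia ∩ Wei ∩ Brynn: 08:15–09:15, 09:30–09:45, 10:00–10:30, 11:30–12:30, 13:00–13:30, 14:00–14:30, 15:00–15:30.
Common window lengths: 60, 15, 30, 60, 30, 30, 30 min; longest is 60.

60 minutes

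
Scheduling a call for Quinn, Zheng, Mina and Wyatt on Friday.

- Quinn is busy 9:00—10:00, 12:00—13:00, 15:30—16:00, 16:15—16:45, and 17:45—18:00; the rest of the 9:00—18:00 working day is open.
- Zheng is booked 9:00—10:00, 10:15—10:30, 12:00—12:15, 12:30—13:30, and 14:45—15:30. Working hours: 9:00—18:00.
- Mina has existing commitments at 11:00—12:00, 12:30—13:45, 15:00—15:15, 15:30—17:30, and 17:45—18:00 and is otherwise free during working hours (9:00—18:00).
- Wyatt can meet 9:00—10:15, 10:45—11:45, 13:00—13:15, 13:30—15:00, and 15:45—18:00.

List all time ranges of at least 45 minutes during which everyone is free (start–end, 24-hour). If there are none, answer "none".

Quinn free within 09:00–18:00: 10:00–12:00, 13:00–15:30, 16:00–16:15, 16:45–17:45.
Zheng free within 09:00–18:00: 10:00–10:15, 10:30–12:00, 12:15–12:30, 13:30–14:45, 15:30–18:00.
Mina free within 09:00–18:00: 09:00–11:00, 12:00–12:30, 13:45–15:00, 15:15–15:30, 17:30–17:45.
Quinn ∩ Zheng: 10:00–10:15, 10:30–12:00, 13:30–14:45, 16:00–16:15, 16:45–17:45.
Quinn ∩ Zheng ∩ Mina: 10:00–10:15, 10:30–11:00, 13:45–14:45, 17:30–17:45.
Quinn ∩ Zheng ∩ Mina ∩ Wyatt: 10:00–10:15, 10:45–11:00, 13:45–14:45, 17:30–17:45.
Windows ≥ 45 min: 13:45–14:45.

13:45–14:45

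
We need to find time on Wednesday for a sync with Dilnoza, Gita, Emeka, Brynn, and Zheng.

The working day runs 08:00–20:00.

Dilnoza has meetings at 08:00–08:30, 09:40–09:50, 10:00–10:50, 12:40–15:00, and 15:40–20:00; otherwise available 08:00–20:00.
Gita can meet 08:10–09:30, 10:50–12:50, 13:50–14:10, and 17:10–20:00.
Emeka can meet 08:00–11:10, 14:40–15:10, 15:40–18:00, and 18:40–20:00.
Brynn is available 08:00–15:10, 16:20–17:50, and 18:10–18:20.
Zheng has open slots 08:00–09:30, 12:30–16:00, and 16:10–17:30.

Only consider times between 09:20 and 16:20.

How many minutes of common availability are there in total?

Dilnoza free within 08:00–20:00: 08:30–09:40, 09:50–10:00, 10:50–12:40, 15:00–15:40.
Dilnoza ∩ Gita: 08:30–09:30, 10:50–12:40.
Dilnoza ∩ Gita ∩ Emeka: 08:30–09:30, 10:50–11:10.
Dilnoza ∩ Gita ∩ Emeka ∩ Brynn: 08:30–09:30, 10:50–11:10.
Dilnoza ∩ Gita ∩ Emeka ∩ Brynn ∩ Zheng: 08:30–09:30.
Restricted to 09:20–16:20: 09:20–09:30.
Total common minutes: 10.

10 minutes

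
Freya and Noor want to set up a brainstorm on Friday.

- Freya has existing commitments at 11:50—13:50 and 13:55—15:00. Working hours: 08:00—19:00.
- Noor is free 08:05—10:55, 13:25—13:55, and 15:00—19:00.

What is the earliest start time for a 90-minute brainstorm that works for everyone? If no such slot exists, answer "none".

Freya free within 08:00–19:00: 08:00–11:50, 13:50–13:55, 15:00–19:00.
Freya ∩ Noor: 08:05–10:55, 13:50–13:55, 15:00–19:00.
Windows ≥ 90 min: 08:05–10:55, 15:00–19:00.
Earliest such window starts at 08:05.

08:05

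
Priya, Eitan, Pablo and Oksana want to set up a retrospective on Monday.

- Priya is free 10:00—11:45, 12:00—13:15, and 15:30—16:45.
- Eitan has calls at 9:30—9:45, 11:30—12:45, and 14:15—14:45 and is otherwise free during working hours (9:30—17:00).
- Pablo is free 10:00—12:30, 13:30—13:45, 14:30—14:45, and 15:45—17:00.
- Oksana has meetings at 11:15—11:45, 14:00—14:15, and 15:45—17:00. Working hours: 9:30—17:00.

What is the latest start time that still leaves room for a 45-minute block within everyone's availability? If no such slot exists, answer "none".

10:30

Eitan free within 09:30–17:00: 09:45–11:30, 12:45–14:15, 14:45–17:00.
Oksana free within 09:30–17:00: 09:30–11:15, 11:45–14:00, 14:15–15:45.
Priya ∩ Eitan: 10:00–11:30, 12:45–13:15, 15:30–16:45.
Priya ∩ Eitan ∩ Pablo: 10:00–11:30, 15:45–16:45.
Priya ∩ Eitan ∩ Pablo ∩ Oksana: 10:00–11:15.
Windows ≥ 45 min: 10:00–11:15.
Latest start in the last window 10:00–11:15 is 11:15 − 45 min = 10:30.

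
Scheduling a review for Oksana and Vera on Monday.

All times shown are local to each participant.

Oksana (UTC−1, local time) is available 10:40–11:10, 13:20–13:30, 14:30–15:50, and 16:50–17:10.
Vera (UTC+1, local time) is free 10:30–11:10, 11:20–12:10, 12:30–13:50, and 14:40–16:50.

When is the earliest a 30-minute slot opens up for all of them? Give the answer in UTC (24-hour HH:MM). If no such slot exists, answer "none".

Oksana → UTC: 11:40–12:10, 14:20–14:30, 15:30–16:50, 17:50–18:10.
Vera → UTC: 09:30–10:10, 10:20–11:10, 11:30–12:50, 13:40–15:50.
Oksana ∩ Vera: 11:40–12:10, 14:20–14:30, 15:30–15:50.
Windows ≥ 30 min: 11:40–12:10.
Earliest such window starts at 11:40.

11:40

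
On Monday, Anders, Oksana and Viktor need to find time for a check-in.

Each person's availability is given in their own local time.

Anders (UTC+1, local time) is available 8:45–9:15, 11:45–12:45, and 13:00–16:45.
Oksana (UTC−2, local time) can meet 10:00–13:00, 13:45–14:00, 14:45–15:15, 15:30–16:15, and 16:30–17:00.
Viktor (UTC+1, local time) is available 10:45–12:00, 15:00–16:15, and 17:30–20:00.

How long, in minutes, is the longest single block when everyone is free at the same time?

60 minutes

Anders → UTC: 07:45–08:15, 10:45–11:45, 12:00–15:45.
Oksana → UTC: 12:00–15:00, 15:45–16:00, 16:45–17:15, 17:30–18:15, 18:30–19:00.
Viktor → UTC: 09:45–11:00, 14:00–15:15, 16:30–19:00.
Anders ∩ Oksana: 12:00–15:00.
Anders ∩ Oksana ∩ Viktor: 14:00–15:00.
Single common window of 60 minutes.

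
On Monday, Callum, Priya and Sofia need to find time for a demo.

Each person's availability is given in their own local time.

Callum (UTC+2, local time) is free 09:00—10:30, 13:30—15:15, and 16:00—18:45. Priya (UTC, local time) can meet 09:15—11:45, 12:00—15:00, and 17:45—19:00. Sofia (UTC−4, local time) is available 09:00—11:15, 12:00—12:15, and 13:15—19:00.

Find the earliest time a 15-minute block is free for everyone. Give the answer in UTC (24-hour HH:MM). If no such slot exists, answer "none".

Callum → UTC: 07:00–08:30, 11:30–13:15, 14:00–16:45.
Priya → UTC: 09:15–11:45, 12:00–15:00, 17:45–19:00.
Sofia → UTC: 13:00–15:15, 16:00–16:15, 17:15–23:00.
Callum ∩ Priya: 11:30–11:45, 12:00–13:15, 14:00–15:00.
Callum ∩ Priya ∩ Sofia: 13:00–13:15, 14:00–15:00.
Windows ≥ 15 min: 13:00–13:15, 14:00–15:00.
Earliest such window starts at 13:00.

13:00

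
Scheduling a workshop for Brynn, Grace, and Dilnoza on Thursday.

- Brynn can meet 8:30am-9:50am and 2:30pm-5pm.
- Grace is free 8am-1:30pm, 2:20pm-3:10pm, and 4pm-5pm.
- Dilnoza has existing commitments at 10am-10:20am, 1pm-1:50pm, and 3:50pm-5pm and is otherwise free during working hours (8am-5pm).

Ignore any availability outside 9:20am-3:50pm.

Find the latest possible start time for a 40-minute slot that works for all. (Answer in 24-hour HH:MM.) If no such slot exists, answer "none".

14:30

Dilnoza free within 08:00–17:00: 08:00–10:00, 10:20–13:00, 13:50–15:50.
Brynn ∩ Grace: 08:30–09:50, 14:30–15:10, 16:00–17:00.
Brynn ∩ Grace ∩ Dilnoza: 08:30–09:50, 14:30–15:10.
Restricted to 09:20–15:50: 09:20–09:50, 14:30–15:10.
Windows ≥ 40 min: 14:30–15:10.
Latest start in the last window 14:30–15:10 is 15:10 − 40 min = 14:30.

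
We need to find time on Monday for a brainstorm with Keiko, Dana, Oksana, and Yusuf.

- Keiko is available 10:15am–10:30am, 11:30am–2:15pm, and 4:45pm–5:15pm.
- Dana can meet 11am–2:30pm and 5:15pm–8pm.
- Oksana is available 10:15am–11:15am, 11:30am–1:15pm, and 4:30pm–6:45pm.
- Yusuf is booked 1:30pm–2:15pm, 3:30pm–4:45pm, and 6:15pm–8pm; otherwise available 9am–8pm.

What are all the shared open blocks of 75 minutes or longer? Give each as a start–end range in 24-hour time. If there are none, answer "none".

11:30–13:15

Yusuf free within 09:00–20:00: 09:00–13:30, 14:15–15:30, 16:45–18:15.
Keiko ∩ Dana: 11:30–14:15.
Keiko ∩ Dana ∩ Oksana: 11:30–13:15.
Keiko ∩ Dana ∩ Oksana ∩ Yusuf: 11:30–13:15.
Windows ≥ 75 min: 11:30–13:15.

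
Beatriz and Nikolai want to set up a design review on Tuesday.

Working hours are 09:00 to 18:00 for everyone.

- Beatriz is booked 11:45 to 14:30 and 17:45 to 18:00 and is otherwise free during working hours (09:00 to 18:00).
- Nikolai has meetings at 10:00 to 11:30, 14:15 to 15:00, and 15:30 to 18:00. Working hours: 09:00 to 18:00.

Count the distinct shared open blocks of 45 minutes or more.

1

Beatriz free within 09:00–18:00: 09:00–11:45, 14:30–17:45.
Nikolai free within 09:00–18:00: 09:00–10:00, 11:30–14:15, 15:00–15:30.
Beatriz ∩ Nikolai: 09:00–10:00, 11:30–11:45, 15:00–15:30.
Windows ≥ 45 min: 09:00–10:00.
That's 1 window.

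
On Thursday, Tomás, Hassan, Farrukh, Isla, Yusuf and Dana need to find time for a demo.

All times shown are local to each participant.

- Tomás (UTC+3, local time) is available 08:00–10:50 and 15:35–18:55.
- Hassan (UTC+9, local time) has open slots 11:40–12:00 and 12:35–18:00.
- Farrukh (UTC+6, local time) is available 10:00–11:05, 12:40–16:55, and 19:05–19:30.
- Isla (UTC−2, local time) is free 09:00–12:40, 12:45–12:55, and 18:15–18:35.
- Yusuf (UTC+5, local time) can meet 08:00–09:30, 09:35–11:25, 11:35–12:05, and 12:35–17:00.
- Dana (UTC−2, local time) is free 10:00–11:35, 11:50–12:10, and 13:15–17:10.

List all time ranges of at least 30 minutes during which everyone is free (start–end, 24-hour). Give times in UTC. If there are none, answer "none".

none

Tomás → UTC: 05:00–07:50, 12:35–15:55.
Hassan → UTC: 02:40–03:00, 03:35–09:00.
Farrukh → UTC: 04:00–05:05, 06:40–10:55, 13:05–13:30.
Isla → UTC: 11:00–14:40, 14:45–14:55, 20:15–20:35.
Yusuf → UTC: 03:00–04:30, 04:35–06:25, 06:35–07:05, 07:35–12:00.
Dana → UTC: 12:00–13:35, 13:50–14:10, 15:15–19:10.
Tomás ∩ Hassan: 05:00–07:50.
Tomás ∩ Hassan ∩ Farrukh: 05:00–05:05, 06:40–07:50.
Tomás ∩ Hassan ∩ Farrukh ∩ Isla: (none).
Tomás ∩ Hassan ∩ Farrukh ∩ Isla ∩ Yusuf: (none).
Tomás ∩ Hassan ∩ Farrukh ∩ Isla ∩ Yusuf ∩ Dana: (none).
Windows ≥ 30 min: (none).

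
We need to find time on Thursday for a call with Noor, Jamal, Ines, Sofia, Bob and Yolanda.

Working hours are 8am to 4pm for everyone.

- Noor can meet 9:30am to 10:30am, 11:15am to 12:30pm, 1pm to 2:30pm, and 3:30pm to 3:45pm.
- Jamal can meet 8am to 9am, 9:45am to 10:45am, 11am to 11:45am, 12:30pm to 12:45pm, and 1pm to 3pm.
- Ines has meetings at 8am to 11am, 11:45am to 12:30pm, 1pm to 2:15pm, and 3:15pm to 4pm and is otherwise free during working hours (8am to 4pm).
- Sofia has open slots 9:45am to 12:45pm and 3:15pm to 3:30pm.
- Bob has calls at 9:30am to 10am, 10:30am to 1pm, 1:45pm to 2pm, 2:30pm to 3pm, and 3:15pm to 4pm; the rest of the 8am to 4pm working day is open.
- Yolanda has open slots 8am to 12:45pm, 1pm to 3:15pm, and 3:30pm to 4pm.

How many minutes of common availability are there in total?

Ines free within 08:00–16:00: 11:00–11:45, 12:30–13:00, 14:15–15:15.
Bob free within 08:00–16:00: 08:00–09:30, 10:00–10:30, 13:00–13:45, 14:00–14:30, 15:00–15:15.
Noor ∩ Jamal: 09:45–10:30, 11:15–11:45, 13:00–14:30.
Noor ∩ Jamal ∩ Ines: 11:15–11:45, 14:15–14:30.
Noor ∩ Jamal ∩ Ines ∩ Sofia: 11:15–11:45.
Noor ∩ Jamal ∩ Ines ∩ Sofia ∩ Bob: (none).
Noor ∩ Jamal ∩ Ines ∩ Sofia ∩ Bob ∩ Yolanda: (none).
Total common minutes: 0.

0 minutes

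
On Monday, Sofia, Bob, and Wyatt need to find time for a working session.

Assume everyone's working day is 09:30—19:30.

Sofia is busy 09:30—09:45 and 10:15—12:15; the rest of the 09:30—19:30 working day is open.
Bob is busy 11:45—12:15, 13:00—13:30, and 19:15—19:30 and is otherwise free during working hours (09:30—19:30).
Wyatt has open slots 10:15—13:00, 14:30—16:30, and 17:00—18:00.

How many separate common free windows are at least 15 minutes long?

3

Sofia free within 09:30–19:30: 09:45–10:15, 12:15–19:30.
Bob free within 09:30–19:30: 09:30–11:45, 12:15–13:00, 13:30–19:15.
Sofia ∩ Bob: 09:45–10:15, 12:15–13:00, 13:30–19:15.
Sofia ∩ Bob ∩ Wyatt: 12:15–13:00, 14:30–16:30, 17:00–18:00.
Windows ≥ 15 min: 12:15–13:00, 14:30–16:30, 17:00–18:00.
That's 3 windows.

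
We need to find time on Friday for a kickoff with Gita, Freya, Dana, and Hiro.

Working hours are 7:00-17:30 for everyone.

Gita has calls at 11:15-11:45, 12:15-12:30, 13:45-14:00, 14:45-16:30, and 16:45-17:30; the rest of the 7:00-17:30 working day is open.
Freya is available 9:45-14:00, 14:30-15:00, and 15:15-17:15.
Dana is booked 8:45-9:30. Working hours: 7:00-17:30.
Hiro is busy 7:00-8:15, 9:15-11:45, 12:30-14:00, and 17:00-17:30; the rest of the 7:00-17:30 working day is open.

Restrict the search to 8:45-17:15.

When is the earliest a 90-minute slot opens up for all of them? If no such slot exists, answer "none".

none

Gita free within 07:00–17:30: 07:00–11:15, 11:45–12:15, 12:30–13:45, 14:00–14:45, 16:30–16:45.
Dana free within 07:00–17:30: 07:00–08:45, 09:30–17:30.
Hiro free within 07:00–17:30: 08:15–09:15, 11:45–12:30, 14:00–17:00.
Gita ∩ Freya: 09:45–11:15, 11:45–12:15, 12:30–13:45, 14:30–14:45, 16:30–16:45.
Gita ∩ Freya ∩ Dana: 09:45–11:15, 11:45–12:15, 12:30–13:45, 14:30–14:45, 16:30–16:45.
Gita ∩ Freya ∩ Dana ∩ Hiro: 11:45–12:15, 14:30–14:45, 16:30–16:45.
Restricted to 08:45–17:15: 11:45–12:15, 14:30–14:45, 16:30–16:45.
Windows ≥ 90 min: (none).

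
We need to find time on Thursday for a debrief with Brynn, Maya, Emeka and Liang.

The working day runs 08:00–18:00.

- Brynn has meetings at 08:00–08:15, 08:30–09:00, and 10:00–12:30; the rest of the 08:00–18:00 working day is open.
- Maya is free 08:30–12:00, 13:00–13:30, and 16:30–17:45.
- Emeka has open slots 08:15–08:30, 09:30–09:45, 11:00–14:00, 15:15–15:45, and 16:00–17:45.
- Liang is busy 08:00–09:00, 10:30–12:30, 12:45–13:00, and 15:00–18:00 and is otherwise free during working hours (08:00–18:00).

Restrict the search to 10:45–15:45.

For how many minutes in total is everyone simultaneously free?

Brynn free within 08:00–18:00: 08:15–08:30, 09:00–10:00, 12:30–18:00.
Liang free within 08:00–18:00: 09:00–10:30, 12:30–12:45, 13:00–15:00.
Brynn ∩ Maya: 09:00–10:00, 13:00–13:30, 16:30–17:45.
Brynn ∩ Maya ∩ Emeka: 09:30–09:45, 13:00–13:30, 16:30–17:45.
Brynn ∩ Maya ∩ Emeka ∩ Liang: 09:30–09:45, 13:00–13:30.
Restricted to 10:45–15:45: 13:00–13:30.
Total common minutes: 30.

30 minutes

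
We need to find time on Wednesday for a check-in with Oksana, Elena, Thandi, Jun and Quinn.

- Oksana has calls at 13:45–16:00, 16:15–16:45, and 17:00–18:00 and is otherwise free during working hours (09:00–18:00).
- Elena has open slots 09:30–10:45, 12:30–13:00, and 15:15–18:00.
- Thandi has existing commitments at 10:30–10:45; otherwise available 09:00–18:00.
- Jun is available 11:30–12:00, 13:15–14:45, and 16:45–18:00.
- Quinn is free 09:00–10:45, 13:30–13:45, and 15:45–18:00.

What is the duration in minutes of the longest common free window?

Oksana free within 09:00–18:00: 09:00–13:45, 16:00–16:15, 16:45–17:00.
Thandi free within 09:00–18:00: 09:00–10:30, 10:45–18:00.
Oksana ∩ Elena: 09:30–10:45, 12:30–13:00, 16:00–16:15, 16:45–17:00.
Oksana ∩ Elena ∩ Thandi: 09:30–10:30, 12:30–13:00, 16:00–16:15, 16:45–17:00.
Oksana ∩ Elena ∩ Thandi ∩ Jun: 16:45–17:00.
Oksana ∩ Elena ∩ Thandi ∩ Jun ∩ Quinn: 16:45–17:00.
Single common window of 15 minutes.

15 minutes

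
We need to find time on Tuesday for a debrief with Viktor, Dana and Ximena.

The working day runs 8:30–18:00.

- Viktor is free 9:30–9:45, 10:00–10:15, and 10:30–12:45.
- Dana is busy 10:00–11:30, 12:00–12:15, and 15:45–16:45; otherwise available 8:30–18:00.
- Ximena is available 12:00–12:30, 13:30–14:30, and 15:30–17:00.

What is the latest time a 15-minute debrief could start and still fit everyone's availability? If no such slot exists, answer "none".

Dana free within 08:30–18:00: 08:30–10:00, 11:30–12:00, 12:15–15:45, 16:45–18:00.
Viktor ∩ Dana: 09:30–09:45, 11:30–12:00, 12:15–12:45.
Viktor ∩ Dana ∩ Ximena: 12:15–12:30.
Windows ≥ 15 min: 12:15–12:30.
Latest start in the last window 12:15–12:30 is 12:30 − 15 min = 12:15.

12:15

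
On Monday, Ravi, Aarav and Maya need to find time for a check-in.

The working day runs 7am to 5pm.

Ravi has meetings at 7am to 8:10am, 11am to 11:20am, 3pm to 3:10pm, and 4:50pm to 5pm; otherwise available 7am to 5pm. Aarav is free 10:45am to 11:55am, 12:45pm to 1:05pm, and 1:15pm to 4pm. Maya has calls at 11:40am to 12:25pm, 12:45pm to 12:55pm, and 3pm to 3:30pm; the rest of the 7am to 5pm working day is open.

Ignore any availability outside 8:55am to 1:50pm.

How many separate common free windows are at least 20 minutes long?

Ravi free within 07:00–17:00: 08:10–11:00, 11:20–15:00, 15:10–16:50.
Maya free within 07:00–17:00: 07:00–11:40, 12:25–12:45, 12:55–15:00, 15:30–17:00.
Ravi ∩ Aarav: 10:45–11:00, 11:20–11:55, 12:45–13:05, 13:15–15:00, 15:10–16:00.
Ravi ∩ Aarav ∩ Maya: 10:45–11:00, 11:20–11:40, 12:55–13:05, 13:15–15:00, 15:30–16:00.
Restricted to 08:55–13:50: 10:45–11:00, 11:20–11:40, 12:55–13:05, 13:15–13:50.
Windows ≥ 20 min: 11:20–11:40, 13:15–13:50.
That's 2 windows.

2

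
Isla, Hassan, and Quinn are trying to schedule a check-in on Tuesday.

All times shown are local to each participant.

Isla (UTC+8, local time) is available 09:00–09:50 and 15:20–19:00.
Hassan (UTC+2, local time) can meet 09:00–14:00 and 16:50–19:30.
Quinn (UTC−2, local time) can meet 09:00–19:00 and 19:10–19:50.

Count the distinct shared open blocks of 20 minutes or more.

Isla → UTC: 01:00–01:50, 07:20–11:00.
Hassan → UTC: 07:00–12:00, 14:50–17:30.
Quinn → UTC: 11:00–21:00, 21:10–21:50.
Isla ∩ Hassan: 07:20–11:00.
Isla ∩ Hassan ∩ Quinn: (none).
Windows ≥ 20 min: (none).
That's 0 windows.

0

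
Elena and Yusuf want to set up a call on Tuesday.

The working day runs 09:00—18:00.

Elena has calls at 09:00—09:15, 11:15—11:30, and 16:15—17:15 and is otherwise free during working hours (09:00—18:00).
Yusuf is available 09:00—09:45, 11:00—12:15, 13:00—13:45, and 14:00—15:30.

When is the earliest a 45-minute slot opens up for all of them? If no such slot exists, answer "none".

Elena free within 09:00–18:00: 09:15–11:15, 11:30–16:15, 17:15–18:00.
Elena ∩ Yusuf: 09:15–09:45, 11:00–11:15, 11:30–12:15, 13:00–13:45, 14:00–15:30.
Windows ≥ 45 min: 11:30–12:15, 13:00–13:45, 14:00–15:30.
Earliest such window starts at 11:30.

11:30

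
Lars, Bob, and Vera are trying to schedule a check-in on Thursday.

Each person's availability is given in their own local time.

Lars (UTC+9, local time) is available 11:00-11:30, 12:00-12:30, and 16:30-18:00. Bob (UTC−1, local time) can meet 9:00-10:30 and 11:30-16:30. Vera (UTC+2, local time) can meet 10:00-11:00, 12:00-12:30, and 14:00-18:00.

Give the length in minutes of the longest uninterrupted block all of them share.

0 minutes

Lars → UTC: 02:00–02:30, 03:00–03:30, 07:30–09:00.
Bob → UTC: 10:00–11:30, 12:30–17:30.
Vera → UTC: 08:00–09:00, 10:00–10:30, 12:00–16:00.
Lars ∩ Bob: (none).
Lars ∩ Bob ∩ Vera: (none).
No common window.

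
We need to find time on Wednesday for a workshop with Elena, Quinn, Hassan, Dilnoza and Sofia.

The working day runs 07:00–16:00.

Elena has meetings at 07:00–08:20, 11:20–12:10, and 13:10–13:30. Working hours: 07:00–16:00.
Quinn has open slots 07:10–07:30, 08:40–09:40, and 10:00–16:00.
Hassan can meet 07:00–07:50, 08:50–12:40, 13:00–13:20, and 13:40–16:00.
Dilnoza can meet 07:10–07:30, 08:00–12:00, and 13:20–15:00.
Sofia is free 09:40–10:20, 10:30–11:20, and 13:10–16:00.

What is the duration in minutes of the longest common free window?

80 minutes

Elena free within 07:00–16:00: 08:20–11:20, 12:10–13:10, 13:30–16:00.
Elena ∩ Quinn: 08:40–09:40, 10:00–11:20, 12:10–13:10, 13:30–16:00.
Elena ∩ Quinn ∩ Hassan: 08:50–09:40, 10:00–11:20, 12:10–12:40, 13:00–13:10, 13:40–16:00.
Elena ∩ Quinn ∩ Hassan ∩ Dilnoza: 08:50–09:40, 10:00–11:20, 13:40–15:00.
Elena ∩ Quinn ∩ Hassan ∩ Dilnoza ∩ Sofia: 10:00–10:20, 10:30–11:20, 13:40–15:00.
Common window lengths: 20, 50, 80 min; longest is 80.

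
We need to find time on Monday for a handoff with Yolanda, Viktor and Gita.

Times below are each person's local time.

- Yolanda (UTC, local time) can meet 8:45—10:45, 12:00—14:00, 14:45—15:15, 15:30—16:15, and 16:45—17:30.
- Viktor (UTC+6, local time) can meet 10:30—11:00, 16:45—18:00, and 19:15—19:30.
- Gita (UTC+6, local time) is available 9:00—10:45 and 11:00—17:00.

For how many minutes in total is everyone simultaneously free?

0 minutes

Yolanda → UTC: 08:45–10:45, 12:00–14:00, 14:45–15:15, 15:30–16:15, 16:45–17:30.
Viktor → UTC: 04:30–05:00, 10:45–12:00, 13:15–13:30.
Gita → UTC: 03:00–04:45, 05:00–11:00.
Yolanda ∩ Viktor: 13:15–13:30.
Yolanda ∩ Viktor ∩ Gita: (none).
Total common minutes: 0.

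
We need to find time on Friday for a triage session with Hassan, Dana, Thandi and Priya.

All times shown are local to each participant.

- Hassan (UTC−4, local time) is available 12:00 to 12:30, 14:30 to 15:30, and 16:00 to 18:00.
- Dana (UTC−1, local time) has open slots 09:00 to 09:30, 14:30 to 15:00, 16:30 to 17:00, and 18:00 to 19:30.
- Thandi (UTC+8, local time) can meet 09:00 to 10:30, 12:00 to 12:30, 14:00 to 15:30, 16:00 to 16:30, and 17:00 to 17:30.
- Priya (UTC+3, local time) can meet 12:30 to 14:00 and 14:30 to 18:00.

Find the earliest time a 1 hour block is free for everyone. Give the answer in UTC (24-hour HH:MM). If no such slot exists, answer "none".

none

Hassan → UTC: 16:00–16:30, 18:30–19:30, 20:00–22:00.
Dana → UTC: 10:00–10:30, 15:30–16:00, 17:30–18:00, 19:00–20:30.
Thandi → UTC: 01:00–02:30, 04:00–04:30, 06:00–07:30, 08:00–08:30, 09:00–09:30.
Priya → UTC: 09:30–11:00, 11:30–15:00.
Hassan ∩ Dana: 19:00–19:30, 20:00–20:30.
Hassan ∩ Dana ∩ Thandi: (none).
Hassan ∩ Dana ∩ Thandi ∩ Priya: (none).
Windows ≥ 60 min: (none).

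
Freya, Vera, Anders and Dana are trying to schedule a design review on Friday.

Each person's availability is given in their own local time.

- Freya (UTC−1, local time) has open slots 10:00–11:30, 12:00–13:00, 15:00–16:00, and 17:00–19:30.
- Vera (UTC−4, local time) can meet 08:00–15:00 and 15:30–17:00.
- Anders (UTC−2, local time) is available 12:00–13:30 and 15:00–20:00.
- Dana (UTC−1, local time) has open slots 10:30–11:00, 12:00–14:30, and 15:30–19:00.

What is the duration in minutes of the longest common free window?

Freya → UTC: 11:00–12:30, 13:00–14:00, 16:00–17:00, 18:00–20:30.
Vera → UTC: 12:00–19:00, 19:30–21:00.
Anders → UTC: 14:00–15:30, 17:00–22:00.
Dana → UTC: 11:30–12:00, 13:00–15:30, 16:30–20:00.
Freya ∩ Vera: 12:00–12:30, 13:00–14:00, 16:00–17:00, 18:00–19:00, 19:30–20:30.
Freya ∩ Vera ∩ Anders: 18:00–19:00, 19:30–20:30.
Freya ∩ Vera ∩ Anders ∩ Dana: 18:00–19:00, 19:30–20:00.
Common window lengths: 60, 30 min; longest is 60.

60 minutes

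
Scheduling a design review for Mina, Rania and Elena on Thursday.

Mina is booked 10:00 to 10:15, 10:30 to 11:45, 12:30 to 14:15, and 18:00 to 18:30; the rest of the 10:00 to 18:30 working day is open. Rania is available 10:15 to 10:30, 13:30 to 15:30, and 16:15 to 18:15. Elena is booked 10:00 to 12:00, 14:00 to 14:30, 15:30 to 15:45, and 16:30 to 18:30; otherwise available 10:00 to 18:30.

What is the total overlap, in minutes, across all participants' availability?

Mina free within 10:00–18:30: 10:15–10:30, 11:45–12:30, 14:15–18:00.
Elena free within 10:00–18:30: 12:00–14:00, 14:30–15:30, 15:45–16:30.
Mina ∩ Rania: 10:15–10:30, 14:15–15:30, 16:15–18:00.
Mina ∩ Rania ∩ Elena: 14:30–15:30, 16:15–16:30.
Total common minutes: 60 + 15 = 75.

75 minutes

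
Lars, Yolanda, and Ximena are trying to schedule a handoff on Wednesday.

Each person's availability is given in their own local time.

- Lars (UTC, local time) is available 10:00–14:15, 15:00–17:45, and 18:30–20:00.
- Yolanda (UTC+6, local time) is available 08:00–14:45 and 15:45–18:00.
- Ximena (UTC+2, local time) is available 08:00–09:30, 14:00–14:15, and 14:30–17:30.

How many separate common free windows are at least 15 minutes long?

Lars → UTC: 10:00–14:15, 15:00–17:45, 18:30–20:00.
Yolanda → UTC: 02:00–08:45, 09:45–12:00.
Ximena → UTC: 06:00–07:30, 12:00–12:15, 12:30–15:30.
Lars ∩ Yolanda: 10:00–12:00.
Lars ∩ Yolanda ∩ Ximena: (none).
Windows ≥ 15 min: (none).
That's 0 windows.

0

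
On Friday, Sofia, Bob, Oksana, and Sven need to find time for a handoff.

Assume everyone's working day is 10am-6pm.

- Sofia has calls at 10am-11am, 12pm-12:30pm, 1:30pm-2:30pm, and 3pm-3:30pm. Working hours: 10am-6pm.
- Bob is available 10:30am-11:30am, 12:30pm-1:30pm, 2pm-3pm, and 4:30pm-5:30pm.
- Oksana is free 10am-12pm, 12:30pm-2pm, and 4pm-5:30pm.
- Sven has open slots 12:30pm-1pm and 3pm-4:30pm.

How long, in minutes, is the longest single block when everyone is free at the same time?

30 minutes

Sofia free within 10:00–18:00: 11:00–12:00, 12:30–13:30, 14:30–15:00, 15:30–18:00.
Sofia ∩ Bob: 11:00–11:30, 12:30–13:30, 14:30–15:00, 16:30–17:30.
Sofia ∩ Bob ∩ Oksana: 11:00–11:30, 12:30–13:30, 16:30–17:30.
Sofia ∩ Bob ∩ Oksana ∩ Sven: 12:30–13:00.
Single common window of 30 minutes.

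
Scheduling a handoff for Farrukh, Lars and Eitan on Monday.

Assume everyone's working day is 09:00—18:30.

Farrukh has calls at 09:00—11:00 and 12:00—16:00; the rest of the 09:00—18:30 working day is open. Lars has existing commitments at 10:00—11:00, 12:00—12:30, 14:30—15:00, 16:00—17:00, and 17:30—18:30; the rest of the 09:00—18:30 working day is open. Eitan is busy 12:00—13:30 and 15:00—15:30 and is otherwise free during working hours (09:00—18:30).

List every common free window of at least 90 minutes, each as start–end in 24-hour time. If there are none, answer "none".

none

Farrukh free within 09:00–18:30: 11:00–12:00, 16:00–18:30.
Lars free within 09:00–18:30: 09:00–10:00, 11:00–12:00, 12:30–14:30, 15:00–16:00, 17:00–17:30.
Eitan free within 09:00–18:30: 09:00–12:00, 13:30–15:00, 15:30–18:30.
Farrukh ∩ Lars: 11:00–12:00, 17:00–17:30.
Farrukh ∩ Lars ∩ Eitan: 11:00–12:00, 17:00–17:30.
Windows ≥ 90 min: (none).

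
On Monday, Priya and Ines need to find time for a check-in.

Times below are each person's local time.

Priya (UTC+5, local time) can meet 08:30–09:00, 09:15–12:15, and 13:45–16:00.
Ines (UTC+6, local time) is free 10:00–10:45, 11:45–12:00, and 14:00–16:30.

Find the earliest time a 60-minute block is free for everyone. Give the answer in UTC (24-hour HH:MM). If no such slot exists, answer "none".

Priya → UTC: 03:30–04:00, 04:15–07:15, 08:45–11:00.
Ines → UTC: 04:00–04:45, 05:45–06:00, 08:00–10:30.
Priya ∩ Ines: 04:15–04:45, 05:45–06:00, 08:45–10:30.
Windows ≥ 60 min: 08:45–10:30.
Earliest such window starts at 08:45.

08:45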